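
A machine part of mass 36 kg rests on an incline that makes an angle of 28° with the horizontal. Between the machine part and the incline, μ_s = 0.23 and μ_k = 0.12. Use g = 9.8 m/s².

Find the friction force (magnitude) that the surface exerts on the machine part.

f ≈ 37.4 N (up the incline)

The normal reaction is N = m g cos θ = 311.5 N.
For equilibrium along the incline, friction must balance the weight component: f = m g sin θ = 165.6 N up the slope.
Static friction can supply at most μ_s N = 71.65 N.
Since |165.6| > 71.65 N, static friction cannot hold it; the machine part slides down the incline and kinetic friction applies: f = μ_k N = 0.12 × 311.5 = 37.4 N.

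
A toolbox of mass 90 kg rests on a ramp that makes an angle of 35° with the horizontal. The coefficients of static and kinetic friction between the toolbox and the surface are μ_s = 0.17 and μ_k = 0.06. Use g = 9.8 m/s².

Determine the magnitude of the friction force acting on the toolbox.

f ≈ 43.3 N (up the incline)

Normal force: N = m g cos θ = 90 × 9.8 × cos 35° = 722.5 N.
Along the slope the weight component is m g sin θ = 505.9 N; friction must supply exactly this, acting up-slope.
The static-friction ceiling is μ_s N = 0.17 × 722.5 = 122.8 N.
|505.9| exceeds 122.8 N, so the toolbox slips down-slope; friction is kinetic, f = μ_k N = 0.06×722.5 = 43.3 N.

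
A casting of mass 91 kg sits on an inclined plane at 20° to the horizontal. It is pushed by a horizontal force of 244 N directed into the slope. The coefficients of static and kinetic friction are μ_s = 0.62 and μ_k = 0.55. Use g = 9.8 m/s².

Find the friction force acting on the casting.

The horizontal push has a component P sin θ into the surface, so N = m g cos θ + P sin θ = 838 + 83.45 = 921.5 N.
Parallel to the incline: P cos θ − m g sin θ = 229.3 − 305 = -75.73 N; the friction needed to balance this is 75.73 N acting up the slope.
Maximum static friction: μ_s N = 0.62 × 921.5 = 571.3 N.
Since 75.73 N is within the 571.3 N limit, the casting stays put and friction is exactly 75.7 N.

f ≈ 75.7 N (up the incline)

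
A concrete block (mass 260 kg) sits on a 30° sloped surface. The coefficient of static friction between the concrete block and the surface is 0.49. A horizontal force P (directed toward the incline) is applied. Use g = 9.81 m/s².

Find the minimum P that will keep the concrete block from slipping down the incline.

The concrete block tends to slide down (tan θ > μ_s), so at the point of impending slip friction acts up-slope at its limit: f = μ_s N.
Perpendicular to the incline: N = m g cos θ + P sin θ.
Along the incline: P cos θ + μ_s N = m g sin θ, i.e. P cos θ + μ_s (m g cos θ + P sin θ) = m g sin θ.
Solving, P (cos θ + μ_s sin θ) = m g (sin θ − μ_s cos θ), so P = 2550×0.07565/1.111 = 174 N.

P_min ≈ 174 N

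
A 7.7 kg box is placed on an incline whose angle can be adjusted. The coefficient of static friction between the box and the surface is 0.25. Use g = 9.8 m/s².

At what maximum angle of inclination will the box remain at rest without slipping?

At the slip threshold, m g sin θ = μ_s · m g cos θ, so tan θ = μ_s.
θ_max = arctan(0.25) = 14°.

θ_max ≈ 14°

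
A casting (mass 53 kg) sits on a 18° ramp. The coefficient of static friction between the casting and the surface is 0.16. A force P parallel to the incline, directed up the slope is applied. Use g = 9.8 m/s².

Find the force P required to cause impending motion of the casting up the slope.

At impending motion up the slope, friction acts down-slope at its limit: f = μ_s N.
P is parallel to the surface, so N = m g cos θ = 494 N.
Along the incline: P = m g sin θ + μ_s N = 161 + 0.16×494 = 240 N.

P ≈ 240 N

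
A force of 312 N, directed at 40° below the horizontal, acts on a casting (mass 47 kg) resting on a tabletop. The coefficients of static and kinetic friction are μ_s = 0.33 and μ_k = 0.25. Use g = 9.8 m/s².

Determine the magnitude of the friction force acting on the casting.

f ≈ 165 N

N = m g + P sin α = 460.6 + 312×sin 40° = 661.1 N.
Horizontally, friction must balance P cos α = 239 N.
The static-friction limit is μ_s N = 218.2 N.
The required friction exceeds μ_s N, so the casting moves and f = μ_k N = 165 N.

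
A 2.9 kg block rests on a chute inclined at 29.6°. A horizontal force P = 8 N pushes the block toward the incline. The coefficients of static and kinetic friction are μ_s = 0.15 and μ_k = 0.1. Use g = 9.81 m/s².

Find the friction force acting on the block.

f ≈ 2.87 N (up the incline)

The horizontal push has a component P sin θ into the surface, so N = m g cos θ + P sin θ = 24.74 + 3.952 = 28.69 N.
Parallel to the incline: P cos θ − m g sin θ = 6.956 − 14.05 = -7.096 N; the friction needed to balance this is 7.096 N acting up the slope.
Maximum static friction: μ_s N = 0.15 × 28.69 = 4.303 N.
|f_req| = 7.096 > 4.303 N → the block slides down the incline; f = μ_k N = 0.1 × 28.69 = 2.87 N.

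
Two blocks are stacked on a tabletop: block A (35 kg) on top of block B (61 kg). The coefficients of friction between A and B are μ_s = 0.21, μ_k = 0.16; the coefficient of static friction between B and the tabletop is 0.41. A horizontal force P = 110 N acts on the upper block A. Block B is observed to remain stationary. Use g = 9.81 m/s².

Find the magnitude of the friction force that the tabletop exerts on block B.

f ≈ 54.9 N

Normal force at the A–B interface: N₁ = m_A g = 343.4 N.
Maximum static friction on A from B: μ_s N₁ = 0.21×343.4 = 72.1 N.
P = 110 N exceeds that limit, so A slips over B and the interface friction becomes kinetic: f₁ = μ_k N₁ = 0.16×343.4 = 54.9 N.
B experiences an equal 54.9 N forward from A (third law). B is in equilibrium, so the floor supplies f₂ = 54.9 N of static friction (limit μ_s(m_A+m_B)g = 386.1 N, not exceeded).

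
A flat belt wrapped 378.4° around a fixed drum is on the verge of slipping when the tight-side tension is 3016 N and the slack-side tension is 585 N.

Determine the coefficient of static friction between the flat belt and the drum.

μ ≈ 0.248

T₂/T₁ = e^{μβ} → μ = ln(T₂/T₁)/β.
β = 378.4° = 6.604 rad.
μ = ln(3016/585)/6.604 = ln(5.156)/6.604 = 0.248.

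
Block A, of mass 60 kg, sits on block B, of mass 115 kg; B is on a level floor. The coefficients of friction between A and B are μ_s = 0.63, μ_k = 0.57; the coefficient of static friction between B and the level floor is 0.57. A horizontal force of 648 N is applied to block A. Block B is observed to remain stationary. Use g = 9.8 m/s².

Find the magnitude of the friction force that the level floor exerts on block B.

Normal force at the A–B interface: N₁ = m_A g = 588 N.
So the A–B interface can sustain at most μ_s N₁ = 370.4 N of static friction.
P = 648 N exceeds that limit, so A slips over B and the interface friction becomes kinetic: f₁ = μ_k N₁ = 0.57×588 = 335 N.
B experiences an equal 335 N forward from A (third law). B is in equilibrium, so the floor supplies f₂ = 335 N of static friction (limit μ_s(m_A+m_B)g = 977.5 N, not exceeded).

f ≈ 335 N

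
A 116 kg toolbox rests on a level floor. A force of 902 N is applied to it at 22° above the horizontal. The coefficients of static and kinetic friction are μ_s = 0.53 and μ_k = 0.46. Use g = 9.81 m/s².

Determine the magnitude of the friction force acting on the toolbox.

f ≈ 368 N

Vertical equilibrium gives N = m g − P sin α = 800.1 N.
Horizontally, friction must balance P cos α = 836.3 N.
μ_s N = 0.53 × 800.1 = 424 N.
The required friction exceeds μ_s N, so the toolbox moves and f = μ_k N = 368 N.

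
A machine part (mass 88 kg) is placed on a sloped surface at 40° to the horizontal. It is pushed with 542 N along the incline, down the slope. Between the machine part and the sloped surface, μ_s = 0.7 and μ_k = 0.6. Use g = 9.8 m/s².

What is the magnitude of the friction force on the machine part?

The normal reaction is N = m g cos θ = 660.6 N.
The friction needed for equilibrium is m g sin θ + P = 554.3 + 542 = 1096 N, measured positive up-slope.
Maximum static friction available: μ_s N = 0.7 × 660.6 = 462.4 N.
Since |1096| > 462.4 N, static friction cannot hold it; the machine part slides down the incline and kinetic friction applies: f = μ_k N = 0.6 × 660.6 = 396 N.

f ≈ 396 N (up the incline)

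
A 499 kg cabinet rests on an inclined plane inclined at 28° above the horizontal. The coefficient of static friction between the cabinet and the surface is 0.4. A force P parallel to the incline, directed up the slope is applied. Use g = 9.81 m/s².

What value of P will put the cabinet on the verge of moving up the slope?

P ≈ 4030 N

At impending motion up the slope, friction acts down-slope at its limit: f = μ_s N.
P is parallel to the surface, so N = m g cos θ = 4320 N.
Along the incline: P = m g sin θ + μ_s N = 2300 + 0.4×4320 = 4030 N.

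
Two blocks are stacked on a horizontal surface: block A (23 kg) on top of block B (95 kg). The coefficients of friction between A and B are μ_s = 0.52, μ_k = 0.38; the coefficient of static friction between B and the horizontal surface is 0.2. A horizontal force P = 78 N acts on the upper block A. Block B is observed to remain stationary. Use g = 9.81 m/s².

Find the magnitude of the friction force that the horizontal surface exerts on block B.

f ≈ 78 N

Normal force at the A–B interface: N₁ = m_A g = 225.6 N.
Maximum static friction on A from B: μ_s N₁ = 0.52×225.6 = 117.3 N.
Since P = 78 N ≤ 117.3 N, A does not slip on B; friction on A equals P = 78 N.
By Newton's third law B feels 78 N forward from A. With B stationary, the floor's static friction on B balances it: f₂ = 78 N (well within μ_s(m_A+m_B)g = 231.5 N).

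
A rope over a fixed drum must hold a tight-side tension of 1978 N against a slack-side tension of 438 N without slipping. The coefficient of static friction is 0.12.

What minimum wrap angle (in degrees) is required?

T₂/T₁ = e^{μβ} → β = ln(T₂/T₁)/μ.
β = ln(1978/438)/0.12 = 1.508/0.12 = 12.56 rad.
In degrees: β = 12.56 × 180/π = 720°.

β_min ≈ 720°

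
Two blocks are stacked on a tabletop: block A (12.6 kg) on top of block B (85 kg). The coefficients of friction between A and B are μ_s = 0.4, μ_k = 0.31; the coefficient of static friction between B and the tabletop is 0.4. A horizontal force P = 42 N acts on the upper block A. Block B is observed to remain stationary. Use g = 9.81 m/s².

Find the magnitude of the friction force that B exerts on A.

f ≈ 42 N

Normal force at the A–B interface: N₁ = m_A g = 123.6 N.
So the A–B interface can sustain at most μ_s N₁ = 49.44 N of static friction.
P = 42 N is within that limit, so A and B move together (both at rest); the A–B friction is simply f₁ = P = 42 N.
By Newton's third law B feels 42 N forward from A. With B stationary, the floor's static friction on B balances it: f₂ = 42 N (well within μ_s(m_A+m_B)g = 383 N).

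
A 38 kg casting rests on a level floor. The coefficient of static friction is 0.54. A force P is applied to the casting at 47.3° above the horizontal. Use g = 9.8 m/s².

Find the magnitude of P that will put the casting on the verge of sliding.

P ≈ 187 N

N = m g − P sin α (the pull lifts the casting).
At impending slip, P cos α = μ_s N = μ_s (m g − P sin α).
Solving: P (cos α + μ_s sin α) = μ_s m g → P = 0.54×372/(cos 47.3° + 0.54 sin 47.3°) = 201/1.075 = 187 N.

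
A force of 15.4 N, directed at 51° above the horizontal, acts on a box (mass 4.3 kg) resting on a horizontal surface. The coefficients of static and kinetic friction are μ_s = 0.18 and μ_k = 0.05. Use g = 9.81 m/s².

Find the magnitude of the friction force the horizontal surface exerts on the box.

f ≈ 1.51 N

N = m g − P sin α = 42.18 − 15.4×sin 51° = 30.21 N.
Horizontally, friction must balance P cos α = 9.692 N.
The static-friction limit is μ_s N = 5.439 N.
The required friction exceeds μ_s N, so the box moves and f = μ_k N = 1.51 N.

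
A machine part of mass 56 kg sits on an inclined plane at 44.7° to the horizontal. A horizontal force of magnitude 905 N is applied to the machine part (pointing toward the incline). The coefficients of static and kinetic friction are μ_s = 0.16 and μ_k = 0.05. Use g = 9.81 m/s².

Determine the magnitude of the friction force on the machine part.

Resolve perpendicular to the incline: N = m g cos θ + P sin θ = 56×9.81×cos 44.7° + 905×sin 44.7° = 1027 N.
Parallel to the incline: P cos θ − m g sin θ = 643.3 − 386.4 = 256.9 N; the friction needed to balance this is 256.9 N acting down the slope.
The limit of static friction is μ_s N = 164.3 N.
The required 256.9 N exceeds the static limit, so the machine part slides up-slope and f = μ_k N = 0.05×1027 = 51.4 N.

f ≈ 51.4 N (down the incline)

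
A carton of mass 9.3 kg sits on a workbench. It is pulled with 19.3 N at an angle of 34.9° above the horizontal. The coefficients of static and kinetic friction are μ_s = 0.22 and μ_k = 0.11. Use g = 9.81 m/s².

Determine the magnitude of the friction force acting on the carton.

N = m g − P sin α = 91.23 − 19.3×sin 34.9° = 80.19 N.
The horizontal driving force is P cos α = 15.83 N, so equilibrium needs friction f = 15.83 N.
μ_s N = 0.22 × 80.19 = 17.64 N.
15.83 ≤ 17.64 N → static; friction equals the required 15.8 N.

f ≈ 15.8 N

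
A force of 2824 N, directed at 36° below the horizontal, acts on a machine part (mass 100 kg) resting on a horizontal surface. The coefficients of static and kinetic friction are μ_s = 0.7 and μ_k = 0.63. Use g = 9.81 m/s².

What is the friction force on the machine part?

f ≈ 1660 N

The vertical component of P adds to the normal force: N = m g + P sin α = 981 + 1660 = 2641 N.
The horizontal driving force is P cos α = 2285 N, so equilibrium needs friction f = 2285 N.
The static-friction limit is μ_s N = 1849 N.
The required friction exceeds μ_s N, so the machine part moves and f = μ_k N = 1660 N.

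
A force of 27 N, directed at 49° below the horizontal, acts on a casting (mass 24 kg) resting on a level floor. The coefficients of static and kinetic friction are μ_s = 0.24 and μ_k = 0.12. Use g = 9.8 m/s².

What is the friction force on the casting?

f ≈ 17.7 N

Vertical equilibrium gives N = m g + P sin α = 255.6 N.
Horizontally, friction must balance P cos α = 17.71 N.
μ_s N = 0.24 × 255.6 = 61.34 N.
17.71 ≤ 61.34 N → static; friction equals the required 17.7 N.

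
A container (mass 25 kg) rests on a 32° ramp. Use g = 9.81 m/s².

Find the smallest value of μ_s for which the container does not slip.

μ_s,min ≈ 0.625

At the slip threshold m g sin θ = μ_s m g cos θ, so μ_s,min = tan θ.
μ_s,min = tan 32° = 0.625.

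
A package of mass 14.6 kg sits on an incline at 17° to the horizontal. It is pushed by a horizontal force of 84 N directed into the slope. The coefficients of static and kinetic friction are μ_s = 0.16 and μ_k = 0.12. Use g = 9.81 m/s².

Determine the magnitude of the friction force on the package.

Normal direction: N = m g cos θ + P sin θ = 161.5 N.
Along the incline, the net driving force (taking up-slope positive) is P cos θ − m g sin θ = 80.33 − 41.88 = 38.45 N, so equilibrium requires friction f = -38.45 N (down-slope).
The limit of static friction is μ_s N = 25.84 N.
|f_req| = 38.45 > 25.84 N → the package slides up the incline; f = μ_k N = 0.12 × 161.5 = 19.4 N.

f ≈ 19.4 N (down the incline)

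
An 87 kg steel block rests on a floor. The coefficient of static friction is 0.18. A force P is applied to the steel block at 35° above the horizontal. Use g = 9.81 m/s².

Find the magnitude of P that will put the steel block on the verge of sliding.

P ≈ 167 N

N = m g − P sin α (the pull lifts the steel block).
At impending slip, P cos α = μ_s N = μ_s (m g − P sin α).
Solving: P (cos α + μ_s sin α) = μ_s m g → P = 0.18×853/(cos 35° + 0.18 sin 35°) = 154/0.9224 = 167 N.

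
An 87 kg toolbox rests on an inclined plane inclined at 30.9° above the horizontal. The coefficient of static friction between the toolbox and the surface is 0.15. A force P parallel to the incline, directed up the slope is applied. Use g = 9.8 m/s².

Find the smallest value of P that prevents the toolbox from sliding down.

P_min ≈ 328 N

The toolbox tends to slide down (tan θ > μ_s), so at the point of impending slip friction acts up-slope at its limit: f = μ_s N.
P is parallel to the surface, so N = m g cos θ = 732 N.
Along the incline: P + μ_s N = m g sin θ, so P = 438 − 0.15×732 = 328 N.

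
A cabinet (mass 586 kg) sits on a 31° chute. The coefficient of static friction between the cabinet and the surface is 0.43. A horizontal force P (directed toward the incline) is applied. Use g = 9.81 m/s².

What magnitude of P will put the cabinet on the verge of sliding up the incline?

P ≈ 7990 N

At impending motion up the slope, friction acts down-slope at its limit: f = μ_s N.
Perpendicular to the incline: N = m g cos θ + P sin θ.
Along the incline: P cos θ = m g sin θ + μ_s N = m g sin θ + μ_s (m g cos θ + P sin θ).
Solving, P (cos θ − μ_s sin θ) = m g (sin θ + μ_s cos θ), so P = 586×9.81×(sin 31° + 0.43 cos 31°)/(cos 31° − 0.43 sin 31°) = 5750×0.8836/0.6357 = 7990 N.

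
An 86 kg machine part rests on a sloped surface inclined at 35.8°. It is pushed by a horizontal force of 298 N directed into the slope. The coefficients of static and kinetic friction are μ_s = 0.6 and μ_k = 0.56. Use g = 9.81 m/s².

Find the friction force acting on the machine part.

Normal direction: N = m g cos θ + P sin θ = 858.6 N.
Along the incline, the net driving force (taking up-slope positive) is P cos θ − m g sin θ = 241.7 − 493.5 = -251.8 N, so equilibrium requires friction f = 251.8 N (up-slope).
Maximum static friction: μ_s N = 0.6 × 858.6 = 515.1 N.
|f_req| = 251.8 ≤ 515.1 N → the machine part is in equilibrium; friction equals the required value.

f ≈ 252 N (up the incline)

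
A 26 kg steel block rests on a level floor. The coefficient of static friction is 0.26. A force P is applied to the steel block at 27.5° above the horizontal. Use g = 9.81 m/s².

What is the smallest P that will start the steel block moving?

N = m g − P sin α (the pull lifts the steel block).
At impending slip, P cos α = μ_s N = μ_s (m g − P sin α).
Solving: P (cos α + μ_s sin α) = μ_s m g → P = 0.26×255/(cos 27.5° + 0.26 sin 27.5°) = 66.3/1.007 = 65.9 N.

P ≈ 65.9 N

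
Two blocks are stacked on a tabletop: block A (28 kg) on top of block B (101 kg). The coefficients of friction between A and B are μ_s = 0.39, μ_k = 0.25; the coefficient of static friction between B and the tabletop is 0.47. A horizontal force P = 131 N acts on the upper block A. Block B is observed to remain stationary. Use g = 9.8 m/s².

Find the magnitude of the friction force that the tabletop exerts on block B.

f ≈ 68.6 N

The normal force B exerts on A is simply A's weight, N₁ = 274.4 N.
So the A–B interface can sustain at most μ_s N₁ = 107 N of static friction.
Since P = 131 N > 107 N, A slides on B; the A–B friction is kinetic: f₁ = μ_k N₁ = 0.25×274.4 = 68.6 N.
By Newton's third law B feels 68.6 N forward from A. With B stationary, the floor's static friction on B balances it: f₂ = 68.6 N (well within μ_s(m_A+m_B)g = 594.2 N).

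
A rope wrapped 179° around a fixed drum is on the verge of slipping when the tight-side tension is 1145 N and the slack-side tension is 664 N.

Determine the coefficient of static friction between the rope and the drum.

T₂/T₁ = e^{μβ} → μ = ln(T₂/T₁)/β.
β = 179° = 3.124 rad.
μ = ln(1145/664)/3.124 = ln(1.724)/3.124 = 0.174.

μ ≈ 0.174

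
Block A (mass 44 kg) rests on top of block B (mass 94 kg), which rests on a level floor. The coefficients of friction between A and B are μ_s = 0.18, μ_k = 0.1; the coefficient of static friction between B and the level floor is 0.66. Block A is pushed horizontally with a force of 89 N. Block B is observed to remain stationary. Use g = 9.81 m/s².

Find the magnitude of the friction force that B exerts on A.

f ≈ 43.2 N

Normal force at the A–B interface: N₁ = m_A g = 431.6 N.
Maximum static friction on A from B: μ_s N₁ = 0.18×431.6 = 77.7 N.
P = 89 N exceeds that limit, so A slips over B and the interface friction becomes kinetic: f₁ = μ_k N₁ = 0.1×431.6 = 43.2 N.
By Newton's third law B feels 43.2 N forward from A. With B stationary, the floor's static friction on B balances it: f₂ = 43.2 N (well within μ_s(m_A+m_B)g = 893.5 N).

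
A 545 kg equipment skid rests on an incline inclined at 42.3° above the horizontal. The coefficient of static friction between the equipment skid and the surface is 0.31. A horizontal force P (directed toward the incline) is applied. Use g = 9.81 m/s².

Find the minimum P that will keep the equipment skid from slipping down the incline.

P_min ≈ 2500 N

The equipment skid tends to slide down (tan θ > μ_s), so at the point of impending slip friction acts up-slope at its limit: f = μ_s N.
Perpendicular to the incline: N = m g cos θ + P sin θ.
Along the incline: P cos θ + μ_s N = m g sin θ, i.e. P cos θ + μ_s (m g cos θ + P sin θ) = m g sin θ.
Solving, P (cos θ + μ_s sin θ) = m g (sin θ − μ_s cos θ), so P = 5350×0.4437/0.9483 = 2500 N.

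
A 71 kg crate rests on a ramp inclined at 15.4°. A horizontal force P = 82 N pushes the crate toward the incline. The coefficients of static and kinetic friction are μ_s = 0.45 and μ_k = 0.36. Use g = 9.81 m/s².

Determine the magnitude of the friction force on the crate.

Normal direction: N = m g cos θ + P sin θ = 693.3 N.
Along the incline, the net driving force (taking up-slope positive) is P cos θ − m g sin θ = 79.06 − 185 = -105.9 N, so equilibrium requires friction f = 105.9 N (up-slope).
The limit of static friction is μ_s N = 312 N.
|f_req| = 105.9 ≤ 312 N → the crate is in equilibrium; friction equals the required value.

f ≈ 106 N (up the incline)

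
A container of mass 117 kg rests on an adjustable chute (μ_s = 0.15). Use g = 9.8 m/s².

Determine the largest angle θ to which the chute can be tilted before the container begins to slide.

θ_max ≈ 8.53°

At the slip threshold, m g sin θ = μ_s · m g cos θ, so tan θ = μ_s.
θ_max = arctan(0.15) = 8.53°.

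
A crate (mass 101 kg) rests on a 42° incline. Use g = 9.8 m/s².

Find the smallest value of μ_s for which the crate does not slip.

μ_s,min ≈ 0.9

At the slip threshold m g sin θ = μ_s m g cos θ, so μ_s,min = tan θ.
μ_s,min = tan 42° = 0.9.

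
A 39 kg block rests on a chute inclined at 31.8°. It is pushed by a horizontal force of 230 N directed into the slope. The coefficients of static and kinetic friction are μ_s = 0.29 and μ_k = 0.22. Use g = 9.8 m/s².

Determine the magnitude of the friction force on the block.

Resolve perpendicular to the incline: N = m g cos θ + P sin θ = 39×9.8×cos 31.8° + 230×sin 31.8° = 446 N.
Parallel to the incline: P cos θ − m g sin θ = 195.5 − 201.4 = -5.927 N; the friction needed to balance this is 5.927 N acting up the slope.
Maximum static friction: μ_s N = 0.29 × 446 = 129.3 N.
Since 5.927 N is within the 129.3 N limit, the block stays put and friction is exactly 5.93 N.

f ≈ 5.93 N (up the incline)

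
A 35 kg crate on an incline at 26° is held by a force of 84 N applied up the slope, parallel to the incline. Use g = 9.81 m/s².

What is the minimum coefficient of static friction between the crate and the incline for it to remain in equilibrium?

μ_s,min ≈ 0.216

N = m g cos θ = 308.6 N.
Friction must make up the shortfall along the incline: f = m g sin θ − P = 150.5 − 84 = 66.51 N.
At the threshold f = μ_s N, so μ_s,min = 66.51/308.6 = 0.216.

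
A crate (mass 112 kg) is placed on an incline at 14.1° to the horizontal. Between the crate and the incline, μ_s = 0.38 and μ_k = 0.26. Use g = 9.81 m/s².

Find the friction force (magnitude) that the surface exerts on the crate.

Perpendicular to the surface, N = m g cos θ = 112·9.81·cos 14.1° = 1066 N.
Along the slope the weight component is m g sin θ = 267.7 N; friction must supply exactly this, acting up-slope.
Maximum static friction available: μ_s N = 0.38 × 1066 = 404.9 N.
Since |267.7| ≤ 404.9 N, static friction is sufficient; f equals the required value, not μ_s N.

f ≈ 268 N (up the incline)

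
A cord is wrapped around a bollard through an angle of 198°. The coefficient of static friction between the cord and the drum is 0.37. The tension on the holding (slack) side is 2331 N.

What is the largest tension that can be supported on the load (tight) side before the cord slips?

T_max ≈ 8370 N

At impending slip the capstan equation gives T₂/T₁ = e^{μβ} with β in radians.
β = 198° × π/180 = 3.456 rad.
e^{μβ} = e^{0.37×3.456} = 3.592.
T₂ = T₁ · e^{μβ} = 2331 × 3.592 = 8370 N.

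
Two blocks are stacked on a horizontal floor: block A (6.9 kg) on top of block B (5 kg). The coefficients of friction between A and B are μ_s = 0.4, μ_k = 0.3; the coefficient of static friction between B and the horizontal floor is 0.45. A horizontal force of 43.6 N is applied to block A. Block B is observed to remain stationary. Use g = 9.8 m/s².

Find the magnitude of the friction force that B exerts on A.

The normal force B exerts on A is simply A's weight, N₁ = 67.62 N.
So the A–B interface can sustain at most μ_s N₁ = 27.05 N of static friction.
P = 43.6 N exceeds that limit, so A slips over B and the interface friction becomes kinetic: f₁ = μ_k N₁ = 0.3×67.62 = 20.3 N.
By Newton's third law B feels 20.3 N forward from A. With B stationary, the floor's static friction on B balances it: f₂ = 20.3 N (well within μ_s(m_A+m_B)g = 52.48 N).

f ≈ 20.3 N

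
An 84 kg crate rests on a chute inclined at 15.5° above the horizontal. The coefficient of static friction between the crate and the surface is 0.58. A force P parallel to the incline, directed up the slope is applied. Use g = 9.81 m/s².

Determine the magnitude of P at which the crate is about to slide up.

At impending motion up the slope, friction acts down-slope at its limit: f = μ_s N.
P is parallel to the surface, so N = m g cos θ = 794 N.
Along the incline: P = m g sin θ + μ_s N = 220 + 0.58×794 = 681 N.

P ≈ 681 N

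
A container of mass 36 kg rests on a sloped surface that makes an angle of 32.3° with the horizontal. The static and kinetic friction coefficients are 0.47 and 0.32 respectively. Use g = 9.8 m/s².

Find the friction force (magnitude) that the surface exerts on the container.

The normal reaction is N = m g cos θ = 298.2 N.
For equilibrium along the incline, friction must balance the weight component: f = m g sin θ = 188.5 N up the slope.
The static-friction ceiling is μ_s N = 0.47 × 298.2 = 140.2 N.
Since |188.5| > 140.2 N, static friction cannot hold it; the container slides down the incline and kinetic friction applies: f = μ_k N = 0.32 × 298.2 = 95.4 N.

f ≈ 95.4 N (up the incline)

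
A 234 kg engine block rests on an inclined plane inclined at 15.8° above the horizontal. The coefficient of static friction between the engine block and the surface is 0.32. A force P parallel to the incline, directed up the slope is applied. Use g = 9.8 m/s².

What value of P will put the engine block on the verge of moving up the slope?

P ≈ 1330 N

At impending motion up the slope, friction acts down-slope at its limit: f = μ_s N.
P is parallel to the surface, so N = m g cos θ = 2210 N.
Along the incline: P = m g sin θ + μ_s N = 624 + 0.32×2210 = 1330 N.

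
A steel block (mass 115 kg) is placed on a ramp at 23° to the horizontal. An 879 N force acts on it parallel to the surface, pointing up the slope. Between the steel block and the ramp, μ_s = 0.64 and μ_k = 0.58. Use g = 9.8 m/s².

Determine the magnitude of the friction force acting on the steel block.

f ≈ 439 N (down the incline)

The normal reaction is N = m g cos θ = 1037 N.
The friction needed for equilibrium is m g sin θ − P = 440.4 − 879 = -438.6 N, measured positive up-slope.
Maximum static friction available: μ_s N = 0.64 × 1037 = 663.9 N.
Since |-438.6| ≤ 663.9 N, static friction is sufficient; f equals the required value, not μ_s N.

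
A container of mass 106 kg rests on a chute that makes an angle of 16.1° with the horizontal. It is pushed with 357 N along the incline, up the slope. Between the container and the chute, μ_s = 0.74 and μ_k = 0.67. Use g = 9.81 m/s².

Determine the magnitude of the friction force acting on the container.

f ≈ 68.6 N (down the incline)

Normal force: N = m g cos θ = 106 × 9.81 × cos 16.1° = 999.1 N.
Parallel to the incline, ΣF = 0 gives f = m g sin θ − P = 288.4 − 357 = -68.63 N (up-slope positive).
Maximum static friction available: μ_s N = 0.74 × 999.1 = 739.3 N.
Since |-68.63| ≤ 739.3 N, no slip — friction simply equals what equilibrium demands.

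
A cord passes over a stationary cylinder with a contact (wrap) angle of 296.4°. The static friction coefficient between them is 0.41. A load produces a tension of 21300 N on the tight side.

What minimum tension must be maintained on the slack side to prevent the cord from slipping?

Capstan equation at impending slip: T_tight/T_slack = e^{μβ}.
β = 296.4° = 5.173 rad; e^{μβ} = e^{0.41×5.173} = 8.339.
T_slack = T_tight / e^{μβ} = 21300 / 8.339 = 2550 N.

T_min ≈ 2550 N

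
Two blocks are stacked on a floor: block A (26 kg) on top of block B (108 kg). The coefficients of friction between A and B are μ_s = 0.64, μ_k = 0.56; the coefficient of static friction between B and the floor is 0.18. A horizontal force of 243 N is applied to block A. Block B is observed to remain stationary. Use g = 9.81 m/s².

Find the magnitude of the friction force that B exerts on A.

Between the blocks, N₁ = m_A g = 255.1 N.
So the A–B interface can sustain at most μ_s N₁ = 163.2 N of static friction.
Since P = 243 N > 163.2 N, A slides on B; the A–B friction is kinetic: f₁ = μ_k N₁ = 0.56×255.1 = 143 N.
By Newton's third law B feels 143 N forward from A. With B stationary, the floor's static friction on B balances it: f₂ = 143 N (well within μ_s(m_A+m_B)g = 236.6 N).

f ≈ 143 N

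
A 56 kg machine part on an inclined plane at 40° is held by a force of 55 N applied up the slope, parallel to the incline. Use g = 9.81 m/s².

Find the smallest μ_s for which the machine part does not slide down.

μ_s,min ≈ 0.708

N = m g cos θ = 420.8 N.
Friction must make up the shortfall along the incline: f = m g sin θ − P = 353.1 − 55 = 298.1 N.
At the threshold f = μ_s N, so μ_s,min = 298.1/420.8 = 0.708.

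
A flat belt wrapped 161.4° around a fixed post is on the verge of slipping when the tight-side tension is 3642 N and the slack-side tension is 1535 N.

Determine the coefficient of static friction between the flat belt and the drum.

μ ≈ 0.307

T₂/T₁ = e^{μβ} → μ = ln(T₂/T₁)/β.
β = 161.4° = 2.817 rad.
μ = ln(3642/1535)/2.817 = ln(2.373)/2.817 = 0.307.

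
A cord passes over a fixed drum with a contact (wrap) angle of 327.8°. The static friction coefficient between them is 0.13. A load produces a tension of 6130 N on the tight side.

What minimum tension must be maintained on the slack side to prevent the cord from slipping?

T_min ≈ 2910 N

Capstan equation at impending slip: T_tight/T_slack = e^{μβ}.
β = 327.8° = 5.721 rad; e^{μβ} = e^{0.13×5.721} = 2.104.
T_slack = T_tight / e^{μβ} = 6130 / 2.104 = 2910 N.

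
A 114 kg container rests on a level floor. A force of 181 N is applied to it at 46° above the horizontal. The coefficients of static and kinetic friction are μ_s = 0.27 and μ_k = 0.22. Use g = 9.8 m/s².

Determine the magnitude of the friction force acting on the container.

The vertical component of P reduces the normal force: N = m g − P sin α = 1117 − 130.2 = 987 N.
The horizontal driving force is P cos α = 125.7 N, so equilibrium needs friction f = 125.7 N.
μ_s N = 0.27 × 987 = 266.5 N.
125.7 ≤ 266.5 N → static; friction equals the required 126 N.

f ≈ 126 N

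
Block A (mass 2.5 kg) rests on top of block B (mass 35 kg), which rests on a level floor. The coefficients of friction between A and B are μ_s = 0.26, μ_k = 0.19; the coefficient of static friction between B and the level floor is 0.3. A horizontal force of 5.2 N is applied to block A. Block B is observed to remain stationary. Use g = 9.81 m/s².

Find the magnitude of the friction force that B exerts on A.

Between the blocks, N₁ = m_A g = 24.53 N.
Maximum static friction on A from B: μ_s N₁ = 0.26×24.53 = 6.377 N.
P = 5.2 N is within that limit, so A and B move together (both at rest); the A–B friction is simply f₁ = P = 5.2 N.
B experiences an equal 5.2 N forward from A (third law). B is in equilibrium, so the floor supplies f₂ = 5.2 N of static friction (limit μ_s(m_A+m_B)g = 110.4 N, not exceeded).

f ≈ 5.2 N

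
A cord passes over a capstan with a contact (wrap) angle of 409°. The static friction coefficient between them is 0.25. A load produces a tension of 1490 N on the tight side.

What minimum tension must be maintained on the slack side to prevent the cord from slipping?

Capstan equation at impending slip: T_tight/T_slack = e^{μβ}.
β = 409° = 7.138 rad; e^{μβ} = e^{0.25×7.138} = 5.957.
T_slack = T_tight / e^{μβ} = 1490 / 5.957 = 250 N.

T_min ≈ 250 N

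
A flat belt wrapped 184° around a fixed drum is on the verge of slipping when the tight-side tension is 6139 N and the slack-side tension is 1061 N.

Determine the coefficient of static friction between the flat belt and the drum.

T₂/T₁ = e^{μβ} → μ = ln(T₂/T₁)/β.
β = 184° = 3.211 rad.
μ = ln(6139/1061)/3.211 = ln(5.786)/3.211 = 0.547.

μ ≈ 0.547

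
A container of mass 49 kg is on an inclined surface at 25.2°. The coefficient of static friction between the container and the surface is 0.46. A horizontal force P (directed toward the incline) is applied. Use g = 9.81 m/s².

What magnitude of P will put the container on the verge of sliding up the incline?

At impending motion up the slope, friction acts down-slope at its limit: f = μ_s N.
Perpendicular to the incline: N = m g cos θ + P sin θ.
Along the incline: P cos θ = m g sin θ + μ_s N = m g sin θ + μ_s (m g cos θ + P sin θ).
Solving, P (cos θ − μ_s sin θ) = m g (sin θ + μ_s cos θ), so P = 49×9.81×(sin 25.2° + 0.46 cos 25.2°)/(cos 25.2° − 0.46 sin 25.2°) = 481×0.842/0.709 = 571 N.

P ≈ 571 N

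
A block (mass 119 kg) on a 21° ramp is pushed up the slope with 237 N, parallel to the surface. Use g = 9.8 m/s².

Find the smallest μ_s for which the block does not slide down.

N = m g cos θ = 1089 N.
Friction must make up the shortfall along the incline: f = m g sin θ − P = 417.9 − 237 = 180.9 N.
At the threshold f = μ_s N, so μ_s,min = 180.9/1089 = 0.166.

μ_s,min ≈ 0.166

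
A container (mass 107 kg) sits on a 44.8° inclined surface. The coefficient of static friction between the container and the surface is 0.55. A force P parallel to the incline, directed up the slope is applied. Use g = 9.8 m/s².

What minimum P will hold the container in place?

P_min ≈ 330 N

The container tends to slide down (tan θ > μ_s), so at the point of impending slip friction acts up-slope at its limit: f = μ_s N.
P is parallel to the surface, so N = m g cos θ = 744 N.
Along the incline: P + μ_s N = m g sin θ, so P = 739 − 0.55×744 = 330 N.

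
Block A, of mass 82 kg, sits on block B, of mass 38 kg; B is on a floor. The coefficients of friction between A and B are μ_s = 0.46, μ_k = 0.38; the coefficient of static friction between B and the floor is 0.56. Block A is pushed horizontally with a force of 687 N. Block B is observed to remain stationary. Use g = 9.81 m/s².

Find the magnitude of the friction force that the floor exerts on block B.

f ≈ 306 N

The normal force B exerts on A is simply A's weight, N₁ = 804.4 N.
So the A–B interface can sustain at most μ_s N₁ = 370 N of static friction.
P = 687 N exceeds that limit, so A slips over B and the interface friction becomes kinetic: f₁ = μ_k N₁ = 0.38×804.4 = 306 N.
B experiences an equal 306 N forward from A (third law). B is in equilibrium, so the floor supplies f₂ = 306 N of static friction (limit μ_s(m_A+m_B)g = 659.2 N, not exceeded).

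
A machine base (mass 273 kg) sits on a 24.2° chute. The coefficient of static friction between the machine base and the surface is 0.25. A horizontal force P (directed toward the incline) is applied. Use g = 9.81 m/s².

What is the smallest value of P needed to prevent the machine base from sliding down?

P_min ≈ 480 N

The machine base tends to slide down (tan θ > μ_s), so at the point of impending slip friction acts up-slope at its limit: f = μ_s N.
Perpendicular to the incline: N = m g cos θ + P sin θ.
Along the incline: P cos θ + μ_s N = m g sin θ, i.e. P cos θ + μ_s (m g cos θ + P sin θ) = m g sin θ.
Solving, P (cos θ + μ_s sin θ) = m g (sin θ − μ_s cos θ), so P = 2680×0.1819/1.015 = 480 N.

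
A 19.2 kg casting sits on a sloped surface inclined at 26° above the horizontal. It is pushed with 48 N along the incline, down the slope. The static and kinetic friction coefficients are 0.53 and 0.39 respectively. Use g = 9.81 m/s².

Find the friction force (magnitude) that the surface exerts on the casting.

f ≈ 66 N (up the incline)

The normal reaction is N = m g cos θ = 169.3 N.
The friction needed for equilibrium is m g sin θ + P = 82.57 + 48 = 130.6 N, measured positive up-slope.
Static friction can supply at most μ_s N = 89.72 N.
|130.6| exceeds 89.72 N, so the casting slips down-slope; friction is kinetic, f = μ_k N = 0.39×169.3 = 66 N.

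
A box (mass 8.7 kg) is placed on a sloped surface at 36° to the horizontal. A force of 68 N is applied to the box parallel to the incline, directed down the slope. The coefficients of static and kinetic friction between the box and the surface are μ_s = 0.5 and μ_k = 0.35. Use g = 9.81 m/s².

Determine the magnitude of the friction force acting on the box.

f ≈ 24.2 N (up the incline)

Normal force: N = m g cos θ = 8.7 × 9.81 × cos 36° = 69.05 N.
The friction needed for equilibrium is m g sin θ + P = 50.17 + 68 = 118.2 N, measured positive up-slope.
Maximum static friction available: μ_s N = 0.5 × 69.05 = 34.52 N.
|118.2| exceeds 34.52 N, so the box slips down-slope; friction is kinetic, f = μ_k N = 0.35×69.05 = 24.2 N.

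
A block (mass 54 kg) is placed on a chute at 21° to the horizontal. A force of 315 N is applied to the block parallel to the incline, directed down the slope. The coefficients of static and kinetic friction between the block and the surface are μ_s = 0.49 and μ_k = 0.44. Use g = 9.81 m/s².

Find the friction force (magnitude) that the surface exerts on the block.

f ≈ 218 N (up the incline)

Normal force: N = m g cos θ = 54 × 9.81 × cos 21° = 494.6 N.
For equilibrium along the incline the friction force must supply f = m g sin θ + P = 189.8 + 315 = 504.8 N (positive meaning up-slope).
Static friction can supply at most μ_s N = 242.3 N.
|504.8| exceeds 242.3 N, so the block slips down-slope; friction is kinetic, f = μ_k N = 0.44×494.6 = 218 N.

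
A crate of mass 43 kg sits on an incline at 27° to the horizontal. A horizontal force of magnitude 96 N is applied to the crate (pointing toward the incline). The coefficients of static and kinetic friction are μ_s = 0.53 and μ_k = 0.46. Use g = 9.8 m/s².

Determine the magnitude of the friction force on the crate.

f ≈ 106 N (up the incline)

Resolve perpendicular to the incline: N = m g cos θ + P sin θ = 43×9.8×cos 27° + 96×sin 27° = 419.1 N.
Parallel to the incline: P cos θ − m g sin θ = 85.54 − 191.3 = -105.8 N; the friction needed to balance this is 105.8 N acting up the slope.
The limit of static friction is μ_s N = 222.1 N.
Since 105.8 N is within the 222.1 N limit, the crate stays put and friction is exactly 106 N.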